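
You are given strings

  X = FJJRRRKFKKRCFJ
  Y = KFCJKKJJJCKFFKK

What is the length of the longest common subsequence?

Pick F [1,2], then J [2,8], then J [3,9], then K [7,11], then F [8,13], then K [9,14], then K [10,15]; all 7 characters appear in both, in order. dp[14][15] = 7 confirms this is the maximum.

7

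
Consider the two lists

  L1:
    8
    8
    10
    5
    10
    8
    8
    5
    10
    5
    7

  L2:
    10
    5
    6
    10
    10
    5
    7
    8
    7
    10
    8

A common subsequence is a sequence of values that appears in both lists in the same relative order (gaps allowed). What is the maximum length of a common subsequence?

6

Let dp[i][j] be the LCS length of the first i values of L1 and the first j values of L2. dp[i][j] = dp[i-1][j-1]+1 when the i-th and j-th values match, else max(dp[i-1][j], dp[i][j-1]).
    · 10  5  6 10 10  5  7  8  7 10  8
 ·  0  0  0  0  0  0  0  0  0  0  0  0
 8  0  0  0  0  0  0  0  0  1  1  1  1
 8  0  0  0  0  0  0  0  0  1  1  1  2
10  0  1  1  1  1  1  1  1  1  1  2  2
 5  0  1  2  2  2  2  2  2  2  2  2  2
10  0  1  2  2  3  3  3  3  3  3  3  3
 8  0  1  2  2  3  3  3  3  4  4  4  4
 8  0  1  2  2  3  3  3  3  4  4  4  5
 5  0  1  2  2  3  3  4  4  4  4  4  5
10  0  1  2  2  3  4  4  4  4  4  5  5
 5  0  1  2  2  3  4  5  5  5  5  5  5
 7  0  1  2  2  3  4  5  6  6  6  6  6
dp[11][11] = 6. One LCS (by backtracking along matches): 10, 5, 10, 10, 5, 7.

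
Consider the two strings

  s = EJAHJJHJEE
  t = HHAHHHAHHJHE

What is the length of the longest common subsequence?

5

Let dp[i][j] be the LCS length of the first i characters of s and the first j characters of t. dp[i][j] = dp[i-1][j-1]+1 when the i-th and j-th characters match, else max(dp[i-1][j], dp[i][j-1]).
    ·  H  H  A  H  H  H  A  H  H  J  H  E
 ·  0  0  0  0  0  0  0  0  0  0  0  0  0
 E  0  0  0  0  0  0  0  0  0  0  0  0  1
 J  0  0  0  0  0  0  0  0  0  0  1  1  1
 A  0  0  0  1  1  1  1  1  1  1  1  1  1
 H  0  1  1  1  2  2  2  2  2  2  2  2  2
 J  0  1  1  1  2  2  2  2  2  2  3  3  3
 J  0  1  1  1  2  2  2  2  2  2  3  3  3
 H  0  1  2  2  2  3  3  3  3  3  3  4  4
 J  0  1  2  2  2  3  3  3  3  3  4  4  4
 E  0  1  2  2  2  3  3  3  3  3  4  4  5
 E  0  1  2  2  2  3  3  3  3  3  4  4  5
dp[10][12] = 5. One LCS (by backtracking along matches): AHJHE.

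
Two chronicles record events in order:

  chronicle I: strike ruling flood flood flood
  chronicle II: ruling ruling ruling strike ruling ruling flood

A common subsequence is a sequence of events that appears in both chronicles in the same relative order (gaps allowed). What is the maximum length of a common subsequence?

Match strike [1,4] → ruling [2,6] → flood [5,7] — 3 events in the same relative order in both. The LCS DP gives dp[5][7] = 3, so this is optimal.

3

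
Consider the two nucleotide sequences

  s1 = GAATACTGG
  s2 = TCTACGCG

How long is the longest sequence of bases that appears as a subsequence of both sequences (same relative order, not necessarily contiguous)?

Taking T (s1 #4, s2 #3), then A (s1 #5, s2 #4), then C (s1 #6, s2 #5), then G (s1 #8, s2 #6), then G (s1 #9, s2 #8) gives a common subsequence of length 5. The LCS DP gives dp[9][8] = 5, so this is optimal.

5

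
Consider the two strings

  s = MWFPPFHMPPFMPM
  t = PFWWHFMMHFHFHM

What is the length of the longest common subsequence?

Pick W (s #2, t #4), then F (s #3, t #6), then F (s #6, t #10), then H (s #7, t #11), then F (s #11, t #12), then M (s #14, t #14); all 6 characters appear in both, in order. The LCS DP gives dp[14][14] = 6, so this is optimal.

6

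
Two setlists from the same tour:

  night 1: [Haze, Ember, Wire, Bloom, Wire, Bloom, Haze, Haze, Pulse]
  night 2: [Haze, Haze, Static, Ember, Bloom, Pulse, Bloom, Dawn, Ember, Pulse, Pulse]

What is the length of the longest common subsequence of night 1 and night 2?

5

Taking Haze at night 1[1]=night 2[2], then Ember at night 1[2]=night 2[4], then Bloom at night 1[4]=night 2[5], then Bloom at night 1[6]=night 2[7], then Pulse at night 1[9]=night 2[11] gives a common subsequence of length 5. The LCS DP gives dp[9][11] = 5, so this is optimal.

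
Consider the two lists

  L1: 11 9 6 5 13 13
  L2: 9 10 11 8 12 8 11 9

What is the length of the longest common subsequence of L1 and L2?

Let dp[i][j] be the LCS length of the first i values of L1 and the first j values of L2. dp[i][j] = dp[i-1][j-1]+1 when the i-th and j-th values match, else max(dp[i-1][j], dp[i][j-1]).
    ·  9 10 11  8 12  8 11  9
 ·  0  0  0  0  0  0  0  0  0
11  0  0  0  1  1  1  1  1  1
 9  0  1  1  1  1  1  1  1  2
 6  0  1  1  1  1  1  1  1  2
 5  0  1  1  1  1  1  1  1  2
13  0  1  1  1  1  1  1  1  2
13  0  1  1  1  1  1  1  1  2
dp[6][8] = 2. One LCS (by backtracking along matches): 11, 9.

2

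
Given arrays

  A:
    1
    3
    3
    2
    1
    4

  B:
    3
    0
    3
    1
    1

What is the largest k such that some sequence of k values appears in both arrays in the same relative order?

3

One common subsequence of length 3: 3 at A[2]=B[1], 3 at A[3]=B[3], 1 at A[5]=B[5]. Since dp[6][5] = 3, nothing longer is possible.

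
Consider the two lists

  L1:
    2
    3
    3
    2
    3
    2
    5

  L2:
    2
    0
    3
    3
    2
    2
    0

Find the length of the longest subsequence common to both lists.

5

One common subsequence of length 5: 2 at L1[1]=L2[1], then 3 at L1[2]=L2[3], then 3 at L1[3]=L2[4], then 2 at L1[4]=L2[5], then 2 at L1[6]=L2[6], and the DP table's final entry dp[7][7] is also 5, so no common subsequence is longer.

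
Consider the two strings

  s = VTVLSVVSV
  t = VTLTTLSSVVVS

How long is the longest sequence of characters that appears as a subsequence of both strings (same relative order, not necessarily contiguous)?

Let dp[i][j] be the LCS length of the first i characters of s and the first j characters of t. dp[i][j] = dp[i-1][j-1]+1 when the i-th and j-th characters match, else max(dp[i-1][j], dp[i][j-1]).
    ·  V  T  L  T  T  L  S  S  V  V  V  S
 ·  0  0  0  0  0  0  0  0  0  0  0  0  0
 V  0  1  1  1  1  1  1  1  1  1  1  1  1
 T  0  1  2  2  2  2  2  2  2  2  2  2  2
 V  0  1  2  2  2  2  2  2  2  3  3  3  3
 L  0  1  2  3  3  3  3  3  3  3  3  3  3
 S  0  1  2  3  3  3  3  4  4  4  4  4  4
 V  0  1  2  3  3  3  3  4  4  5  5  5  5
 V  0  1  2  3  3  3  3  4  4  5  6  6  6
 S  0  1  2  3  3  3  3  4  5  5  6  6  7
 V  0  1  2  3  3  3  3  4  5  6  6  7  7
dp[9][12] = 7. One LCS (by backtracking along matches): VTLSVVS.

7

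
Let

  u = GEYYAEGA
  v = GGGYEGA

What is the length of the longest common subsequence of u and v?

5

Let dp[i][j] be the LCS length of the first i characters of u and the first j characters of v. dp[i][j] = dp[i-1][j-1]+1 when the i-th and j-th characters match, else max(dp[i-1][j], dp[i][j-1]).
    ·  G  G  G  Y  E  G  A
 ·  0  0  0  0  0  0  0  0
 G  0  1  1  1  1  1  1  1
 E  0  1  1  1  1  2  2  2
 Y  0  1  1  1  2  2  2  2
 Y  0  1  1  1  2  2  2  2
 A  0  1  1  1  2  2  2  3
 E  0  1  1  1  2  3  3  3
 G  0  1  2  2  2  3  4  4
 A  0  1  2  2  2  3  4  5
dp[8][7] = 5. One LCS (by backtracking along matches): GYEGA.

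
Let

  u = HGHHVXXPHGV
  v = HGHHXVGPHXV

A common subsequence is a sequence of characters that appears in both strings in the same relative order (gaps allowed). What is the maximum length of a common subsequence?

8

Let dp[i][j] be the LCS length of the first i characters of u and the first j characters of v. dp[i][j] = dp[i-1][j-1]+1 when the i-th and j-th characters match, else max(dp[i-1][j], dp[i][j-1]).
    ·  H  G  H  H  X  V  G  P  H  X  V
 ·  0  0  0  0  0  0  0  0  0  0  0  0
 H  0  1  1  1  1  1  1  1  1  1  1  1
 G  0  1  2  2  2  2  2  2  2  2  2  2
 H  0  1  2  3  3  3  3  3  3  3  3  3
 H  0  1  2  3  4  4  4  4  4  4  4  4
 V  0  1  2  3  4  4  5  5  5  5  5  5
 X  0  1  2  3  4  5  5  5  5  5  6  6
 X  0  1  2  3  4  5  5  5  5  5  6  6
 P  0  1  2  3  4  5  5  5  6  6  6  6
 H  0  1  2  3  4  5  5  5  6  7  7  7
 G  0  1  2  3  4  5  5  6  6  7  7  7
 V  0  1  2  3  4  5  6  6  6  7  7  8
dp[11][11] = 8. One LCS (by backtracking along matches): HGHHVPHV.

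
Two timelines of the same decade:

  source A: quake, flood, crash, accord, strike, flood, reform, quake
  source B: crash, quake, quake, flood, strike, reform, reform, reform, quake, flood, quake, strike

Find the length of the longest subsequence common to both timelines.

5

Taking quake [1,3], then flood [2,4], then strike [5,5], then flood [6,10], then quake [8,11] gives a common subsequence of length 5. dp[8][12] = 5 confirms this is the maximum.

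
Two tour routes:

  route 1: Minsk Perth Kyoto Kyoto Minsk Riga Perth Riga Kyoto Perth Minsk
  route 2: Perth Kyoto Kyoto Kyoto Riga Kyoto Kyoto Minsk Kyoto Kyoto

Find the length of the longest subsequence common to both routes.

6

Taking Perth at route 1[2]=route 2[1] → Kyoto at route 1[3]=route 2[3] → Kyoto at route 1[4]=route 2[4] → Riga at route 1[6]=route 2[5] → Kyoto at route 1[9]=route 2[7] → Minsk at route 1[11]=route 2[8] gives a common subsequence of length 6, and the DP table's final entry dp[11][10] is also 6, so no common subsequence is longer.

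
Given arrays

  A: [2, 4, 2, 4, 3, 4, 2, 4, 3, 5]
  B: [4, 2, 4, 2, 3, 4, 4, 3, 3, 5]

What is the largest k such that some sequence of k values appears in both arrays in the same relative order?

Pick 2 [1,2], then 4 [2,3], then 2 [3,4], then 3 [5,5], then 4 [6,6], then 4 [8,7], then 3 [9,9], then 5 [10,10]; all 8 values appear in both, in order, and the DP table's final entry dp[10][10] is also 8, so no common subsequence is longer.

8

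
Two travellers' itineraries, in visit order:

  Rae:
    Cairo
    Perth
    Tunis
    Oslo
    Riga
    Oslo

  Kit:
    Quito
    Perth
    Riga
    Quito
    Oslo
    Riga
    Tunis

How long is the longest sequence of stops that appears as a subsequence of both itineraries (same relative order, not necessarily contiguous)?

3

Match Perth (Rae #2, Kit #2); then Oslo (Rae #4, Kit #5); then Riga (Rae #5, Kit #6) — 3 stops in the same relative order in both. The LCS DP gives dp[6][7] = 3, so this is optimal.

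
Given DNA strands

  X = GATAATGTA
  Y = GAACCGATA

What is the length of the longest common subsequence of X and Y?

6

Taking G [1,1], A [2,2], A [4,3], A [5,7], T [8,8], A [9,9] gives a common subsequence of length 6. The LCS DP gives dp[9][9] = 6, so this is optimal.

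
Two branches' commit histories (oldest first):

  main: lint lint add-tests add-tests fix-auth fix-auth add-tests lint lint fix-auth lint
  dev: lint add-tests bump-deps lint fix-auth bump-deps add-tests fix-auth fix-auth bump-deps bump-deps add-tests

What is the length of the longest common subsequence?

Match lint (main #1, dev #1), lint (main #2, dev #4), add-tests (main #4, dev #7), fix-auth (main #5, dev #8), fix-auth (main #6, dev #9), add-tests (main #7, dev #12) — 6 commits in the same relative order in both. dp[11][12] = 6 confirms this is the maximum.

6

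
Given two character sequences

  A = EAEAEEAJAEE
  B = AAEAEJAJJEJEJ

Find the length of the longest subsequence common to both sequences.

8

Let dp[i][j] be the LCS length of the first i characters of A and the first j characters of B. dp[i][j] = dp[i-1][j-1]+1 when the i-th and j-th characters match, else max(dp[i-1][j], dp[i][j-1]).
    ·  A  A  E  A  E  J  A  J  J  E  J  E  J
 ·  0  0  0  0  0  0  0  0  0  0  0  0  0  0
 E  0  0  0  1  1  1  1  1  1  1  1  1  1  1
 A  0  1  1  1  2  2  2  2  2  2  2  2  2  2
 E  0  1  1  2  2  3  3  3  3  3  3  3  3  3
 A  0  1  2  2  3  3  3  4  4  4  4  4  4  4
 E  0  1  2  3  3  4  4  4  4  4  5  5  5  5
 E  0  1  2  3  3  4  4  4  4  4  5  5  6  6
 A  0  1  2  3  4  4  4  5  5  5  5  5  6  6
 J  0  1  2  3  4  4  5  5  6  6  6  6  6  7
 A  0  1  2  3  4  4  5  6  6  6  6  6  6  7
 E  0  1  2  3  4  5  5  6  6  6  7  7  7  7
 E  0  1  2  3  4  5  5  6  6  6  7  7  8  8
dp[11][13] = 8. One LCS (by backtracking along matches): AEAEAJEE.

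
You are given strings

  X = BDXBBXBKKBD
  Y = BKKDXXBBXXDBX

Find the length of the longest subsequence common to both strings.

Match B at X[1]=Y[1] → D at X[2]=Y[4] → X at X[3]=Y[6] → B at X[4]=Y[7] → B at X[5]=Y[8] → X at X[6]=Y[10] → B at X[7]=Y[12] — 7 characters in the same relative order in both. dp[11][13] = 7 confirms this is the maximum.

7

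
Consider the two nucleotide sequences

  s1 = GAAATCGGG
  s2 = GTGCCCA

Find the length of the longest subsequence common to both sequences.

3

Let dp[i][j] be the LCS length of the first i bases of s1 and the first j bases of s2. dp[i][j] = dp[i-1][j-1]+1 when the i-th and j-th bases match, else max(dp[i-1][j], dp[i][j-1]).
    ·  G  T  G  C  C  C  A
 ·  0  0  0  0  0  0  0  0
 G  0  1  1  1  1  1  1  1
 A  0  1  1  1  1  1  1  2
 A  0  1  1  1  1  1  1  2
 A  0  1  1  1  1  1  1  2
 T  0  1  2  2  2  2  2  2
 C  0  1  2  2  3  3  3  3
 G  0  1  2  3  3  3  3  3
 G  0  1  2  3  3  3  3  3
 G  0  1  2  3  3  3  3  3
dp[9][7] = 3. One LCS (by backtracking along matches): GTC.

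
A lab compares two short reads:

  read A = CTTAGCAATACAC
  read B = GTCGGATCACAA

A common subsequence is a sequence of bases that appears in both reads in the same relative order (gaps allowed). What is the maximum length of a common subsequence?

Match C [1,3] → G [5,5] → A [8,6] → T [9,7] → A [10,9] → C [11,10] → A [12,12] — 7 bases in the same relative order in both. dp[13][12] = 7 confirms this is the maximum.

7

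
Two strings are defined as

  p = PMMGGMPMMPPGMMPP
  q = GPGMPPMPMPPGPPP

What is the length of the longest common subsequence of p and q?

11

Pick P at p[1]=q[2]; then G at p[5]=q[3]; then M at p[6]=q[4]; then P at p[7]=q[6]; then M at p[8]=q[7]; then M at p[9]=q[9]; then P at p[10]=q[10]; then P at p[11]=q[11]; then G at p[12]=q[12]; then P at p[15]=q[14]; then P at p[16]=q[15]; all 11 characters appear in both, in order. dp[16][15] = 11 confirms this is the maximum.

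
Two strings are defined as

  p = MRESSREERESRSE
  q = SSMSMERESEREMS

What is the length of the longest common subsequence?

One common subsequence of length 8: M at p[1]=q[5]; then R at p[2]=q[7]; then E at p[3]=q[8]; then S at p[5]=q[9]; then E at p[8]=q[10]; then R at p[9]=q[11]; then E at p[10]=q[12]; then S at p[13]=q[14], and the DP table's final entry dp[14][14] is also 8, so no common subsequence is longer.

8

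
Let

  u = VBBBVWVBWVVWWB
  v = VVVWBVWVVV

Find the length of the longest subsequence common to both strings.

Match V at u[1]=v[3], B at u[4]=v[5], V at u[5]=v[6], W at u[6]=v[7], V at u[7]=v[8], V at u[10]=v[9], V at u[11]=v[10] — 7 characters in the same relative order in both. The LCS DP gives dp[14][10] = 7, so this is optimal.

7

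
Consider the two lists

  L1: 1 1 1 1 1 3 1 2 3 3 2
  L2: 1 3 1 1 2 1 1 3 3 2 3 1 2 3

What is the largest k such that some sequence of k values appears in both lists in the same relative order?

9

Match 1 (L1 #1, L2 #1), 1 (L1 #2, L2 #3), 1 (L1 #3, L2 #4), 1 (L1 #4, L2 #6), 1 (L1 #5, L2 #7), 3 (L1 #6, L2 #11), 1 (L1 #7, L2 #12), 2 (L1 #8, L2 #13), 3 (L1 #10, L2 #14) — 9 values in the same relative order in both. Since dp[11][14] = 9, nothing longer is possible.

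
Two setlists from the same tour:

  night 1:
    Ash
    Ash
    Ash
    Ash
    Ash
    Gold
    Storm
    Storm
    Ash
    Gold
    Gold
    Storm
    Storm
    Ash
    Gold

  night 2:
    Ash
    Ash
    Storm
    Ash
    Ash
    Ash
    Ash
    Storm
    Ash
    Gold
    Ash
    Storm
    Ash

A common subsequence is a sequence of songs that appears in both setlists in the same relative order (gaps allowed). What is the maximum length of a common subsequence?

Taking Ash (night 1 #1, night 2 #2) → Ash (night 1 #2, night 2 #4) → Ash (night 1 #3, night 2 #5) → Ash (night 1 #4, night 2 #6) → Ash (night 1 #5, night 2 #7) → Storm (night 1 #8, night 2 #8) → Ash (night 1 #9, night 2 #9) → Gold (night 1 #10, night 2 #10) → Storm (night 1 #13, night 2 #12) → Ash (night 1 #14, night 2 #13) gives a common subsequence of length 10, and the DP table's final entry dp[15][13] is also 10, so no common subsequence is longer.

10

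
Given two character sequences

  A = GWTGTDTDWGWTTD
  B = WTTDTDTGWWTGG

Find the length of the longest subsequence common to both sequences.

Match W (A #2, B #1); then T (A #3, B #2); then T (A #5, B #3); then D (A #6, B #4); then T (A #7, B #5); then D (A #8, B #6); then W (A #9, B #9); then W (A #11, B #10); then T (A #12, B #11) — 9 characters in the same relative order in both. The LCS DP gives dp[14][13] = 9, so this is optimal.

9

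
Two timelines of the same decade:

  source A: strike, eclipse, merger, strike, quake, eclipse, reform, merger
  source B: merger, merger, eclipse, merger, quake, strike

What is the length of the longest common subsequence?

Pick eclipse (source A #2, source B #3), merger (source A #3, source B #4), strike (source A #4, source B #6); all 3 events appear in both, in order. Since dp[8][6] = 3, nothing longer is possible.

3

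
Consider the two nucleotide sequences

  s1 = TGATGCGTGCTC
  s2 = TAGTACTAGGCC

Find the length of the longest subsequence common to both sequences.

8

Let dp[i][j] be the LCS length of the first i bases of s1 and the first j bases of s2. dp[i][j] = dp[i-1][j-1]+1 when the i-th and j-th bases match, else max(dp[i-1][j], dp[i][j-1]).
    ·  T  A  G  T  A  C  T  A  G  G  C  C
 ·  0  0  0  0  0  0  0  0  0  0  0  0  0
 T  0  1  1  1  1  1  1  1  1  1  1  1  1
 G  0  1  1  2  2  2  2  2  2  2  2  2  2
 A  0  1  2  2  2  3  3  3  3  3  3  3  3
 T  0  1  2  2  3  3  3  4  4  4  4  4  4
 G  0  1  2  3  3  3  3  4  4  5  5  5  5
 C  0  1  2  3  3  3  4  4  4  5  5  6  6
 G  0  1  2  3  3  3  4  4  4  5  6  6  6
 T  0  1  2  3  4  4  4  5  5  5  6  6  6
 G  0  1  2  3  4  4  4  5  5  6  6  6  6
 C  0  1  2  3  4  4  5  5  5  6  6  7  7
 T  0  1  2  3  4  4  5  6  6  6  6  7  7
 C  0  1  2  3  4  4  5  6  6  6  6  7  8
dp[12][12] = 8. One LCS (by backtracking along matches): TGATGGCC.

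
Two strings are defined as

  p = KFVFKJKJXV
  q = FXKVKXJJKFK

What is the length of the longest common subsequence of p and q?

Pick K (p #1, q #3) → V (p #3, q #4) → K (p #5, q #5) → J (p #6, q #8) → K (p #7, q #11); all 5 characters appear in both, in order. The LCS DP gives dp[10][11] = 5, so this is optimal.

5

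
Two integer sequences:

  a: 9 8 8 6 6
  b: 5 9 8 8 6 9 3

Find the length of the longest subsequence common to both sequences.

Pick 9 at a[1]=b[2]; then 8 at a[2]=b[3]; then 8 at a[3]=b[4]; then 6 at a[4]=b[5]; all 4 values appear in both, in order, and the DP table's final entry dp[5][7] is also 4, so no common subsequence is longer.

4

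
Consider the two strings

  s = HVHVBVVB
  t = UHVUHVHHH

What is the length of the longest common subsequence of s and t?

Let dp[i][j] be the LCS length of the first i characters of s and the first j characters of t. dp[i][j] = dp[i-1][j-1]+1 when the i-th and j-th characters match, else max(dp[i-1][j], dp[i][j-1]).
    ·  U  H  V  U  H  V  H  H  H
 ·  0  0  0  0  0  0  0  0  0  0
 H  0  0  1  1  1  1  1  1  1  1
 V  0  0  1  2  2  2  2  2  2  2
 H  0  0  1  2  2  3  3  3  3  3
 V  0  0  1  2  2  3  4  4  4  4
 B  0  0  1  2  2  3  4  4  4  4
 V  0  0  1  2  2  3  4  4  4  4
 V  0  0  1  2  2  3  4  4  4  4
 B  0  0  1  2  2  3  4  4  4  4
dp[8][9] = 4. One LCS (by backtracking along matches): HVHV.

4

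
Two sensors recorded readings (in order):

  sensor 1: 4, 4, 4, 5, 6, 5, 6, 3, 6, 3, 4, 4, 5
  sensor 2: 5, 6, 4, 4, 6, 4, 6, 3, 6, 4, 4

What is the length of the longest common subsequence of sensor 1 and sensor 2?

Taking 4 [1,3], 4 [2,4], 4 [3,6], 6 [7,7], 3 [8,8], 6 [9,9], 4 [11,10], 4 [12,11] gives a common subsequence of length 8. Since dp[13][11] = 8, nothing longer is possible.

8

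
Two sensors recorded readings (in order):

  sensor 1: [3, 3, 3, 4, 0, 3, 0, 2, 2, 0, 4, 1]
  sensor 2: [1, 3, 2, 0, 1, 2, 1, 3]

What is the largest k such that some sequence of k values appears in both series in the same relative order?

Match 3 (sensor 1 #1, sensor 2 #2), 0 (sensor 1 #5, sensor 2 #4), 2 (sensor 1 #9, sensor 2 #6), 1 (sensor 1 #12, sensor 2 #7) — 4 values in the same relative order in both, and the DP table's final entry dp[12][8] is also 4, so no common subsequence is longer.

4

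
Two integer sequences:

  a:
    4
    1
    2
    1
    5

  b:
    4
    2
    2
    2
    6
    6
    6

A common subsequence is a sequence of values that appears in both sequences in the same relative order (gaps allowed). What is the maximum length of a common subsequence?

2

Let dp[i][j] be the LCS length of the first i values of a and the first j values of b. dp[i][j] = dp[i-1][j-1]+1 when the i-th and j-th values match, else max(dp[i-1][j], dp[i][j-1]).
    ·  4  2  2  2  6  6  6
 ·  0  0  0  0  0  0  0  0
 4  0  1  1  1  1  1  1  1
 1  0  1  1  1  1  1  1  1
 2  0  1  2  2  2  2  2  2
 1  0  1  2  2  2  2  2  2
 5  0  1  2  2  2  2  2  2
dp[5][7] = 2. One LCS (by backtracking along matches): 4, 2.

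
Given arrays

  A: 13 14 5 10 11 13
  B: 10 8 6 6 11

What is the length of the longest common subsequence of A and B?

2

Taking 10 (A #4, B #1), then 11 (A #5, B #5) gives a common subsequence of length 2. Since dp[6][5] = 2, nothing longer is possible.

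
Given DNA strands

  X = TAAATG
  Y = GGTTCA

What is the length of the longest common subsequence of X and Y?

Taking T at X[1]=Y[4] → A at X[4]=Y[6] gives a common subsequence of length 2. Since dp[6][6] = 2, nothing longer is possible.

2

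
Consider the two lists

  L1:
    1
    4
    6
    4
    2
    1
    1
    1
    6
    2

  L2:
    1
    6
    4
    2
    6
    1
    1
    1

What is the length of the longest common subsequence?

Pick 1 (L1 #1, L2 #1) → 6 (L1 #3, L2 #2) → 4 (L1 #4, L2 #3) → 2 (L1 #5, L2 #4) → 1 (L1 #6, L2 #6) → 1 (L1 #7, L2 #7) → 1 (L1 #8, L2 #8); all 7 values appear in both, in order. dp[10][8] = 7 confirms this is the maximum.

7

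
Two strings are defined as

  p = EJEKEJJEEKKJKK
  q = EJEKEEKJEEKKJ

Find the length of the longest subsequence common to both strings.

Taking E at p[1]=q[1] → J at p[2]=q[2] → E at p[3]=q[3] → K at p[4]=q[4] → E at p[5]=q[6] → J at p[7]=q[8] → E at p[8]=q[9] → E at p[9]=q[10] → K at p[10]=q[11] → K at p[11]=q[12] → J at p[12]=q[13] gives a common subsequence of length 11. The LCS DP gives dp[14][13] = 11, so this is optimal.

11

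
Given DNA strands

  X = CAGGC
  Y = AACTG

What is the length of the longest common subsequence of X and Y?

2

Pick C (X #1, Y #3); then G (X #4, Y #5); all 2 bases appear in both, in order, and the DP table's final entry dp[5][5] is also 2, so no common subsequence is longer.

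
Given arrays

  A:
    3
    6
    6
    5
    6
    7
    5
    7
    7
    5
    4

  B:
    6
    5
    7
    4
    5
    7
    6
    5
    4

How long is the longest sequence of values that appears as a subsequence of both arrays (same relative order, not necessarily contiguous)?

Let dp[i][j] be the LCS length of the first i values of A and the first j values of B. dp[i][j] = dp[i-1][j-1]+1 when the i-th and j-th values match, else max(dp[i-1][j], dp[i][j-1]).
    ·  6  5  7  4  5  7  6  5  4
 ·  0  0  0  0  0  0  0  0  0  0
 3  0  0  0  0  0  0  0  0  0  0
 6  0  1  1  1  1  1  1  1  1  1
 6  0  1  1  1  1  1  1  2  2  2
 5  0  1  2  2  2  2  2  2  3  3
 6  0  1  2  2  2  2  2  3  3  3
 7  0  1  2  3  3  3  3  3  3  3
 5  0  1  2  3  3  4  4  4  4  4
 7  0  1  2  3  3  4  5  5  5  5
 7  0  1  2  3  3  4  5  5  5  5
 5  0  1  2  3  3  4  5  5  6  6
 4  0  1  2  3  4  4  5  5  6  7
dp[11][9] = 7. One LCS (by backtracking along matches): 6, 5, 7, 5, 7, 5, 4.

7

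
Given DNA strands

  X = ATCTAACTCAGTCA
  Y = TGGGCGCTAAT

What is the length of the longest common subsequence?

6

Match T [2,1]; then C [3,7]; then T [4,8]; then A [6,9]; then A [10,10]; then T [12,11] — 6 bases in the same relative order in both. Since dp[14][11] = 6, nothing longer is possible.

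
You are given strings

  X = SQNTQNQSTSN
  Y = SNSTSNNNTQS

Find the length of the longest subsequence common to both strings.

Pick S [1,1], N [3,2], T [4,4], N [6,8], Q [7,10], S [10,11]; all 6 characters appear in both, in order. dp[11][11] = 6 confirms this is the maximum.

6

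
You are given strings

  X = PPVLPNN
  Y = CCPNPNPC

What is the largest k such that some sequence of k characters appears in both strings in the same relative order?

Pick P [1,3], P [2,5], P [5,7]; all 3 characters appear in both, in order. Since dp[7][8] = 3, nothing longer is possible.

3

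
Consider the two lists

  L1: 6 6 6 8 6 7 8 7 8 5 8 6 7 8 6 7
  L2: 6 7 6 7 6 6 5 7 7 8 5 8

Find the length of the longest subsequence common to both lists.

One common subsequence of length 9: 6 (L1 #1, L2 #1) → 6 (L1 #2, L2 #3) → 6 (L1 #3, L2 #5) → 6 (L1 #5, L2 #6) → 7 (L1 #6, L2 #8) → 7 (L1 #8, L2 #9) → 8 (L1 #9, L2 #10) → 5 (L1 #10, L2 #11) → 8 (L1 #14, L2 #12). Since dp[16][12] = 9, nothing longer is possible.

9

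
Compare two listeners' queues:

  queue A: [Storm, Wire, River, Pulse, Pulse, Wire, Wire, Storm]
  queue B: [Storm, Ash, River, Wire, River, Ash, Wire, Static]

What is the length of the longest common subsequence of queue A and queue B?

4

Match Storm [1,1] → Wire [2,4] → River [3,5] → Wire [6,7] — 4 songs in the same relative order in both. The LCS DP gives dp[8][8] = 4, so this is optimal.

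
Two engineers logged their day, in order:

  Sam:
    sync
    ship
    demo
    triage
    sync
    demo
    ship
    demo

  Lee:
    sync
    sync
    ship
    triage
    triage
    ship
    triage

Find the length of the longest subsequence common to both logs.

Pick sync [1,2]; then ship [2,3]; then triage [4,5]; then ship [7,6]; all 4 tasks appear in both, in order. dp[8][7] = 4 confirms this is the maximum.

4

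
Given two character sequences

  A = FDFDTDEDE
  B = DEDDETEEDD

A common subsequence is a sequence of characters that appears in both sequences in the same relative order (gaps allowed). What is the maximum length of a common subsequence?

Pick D at A[2]=B[3]; then D at A[4]=B[4]; then T at A[5]=B[6]; then D at A[6]=B[9]; then D at A[8]=B[10]; all 5 characters appear in both, in order. dp[9][10] = 5 confirms this is the maximum.

5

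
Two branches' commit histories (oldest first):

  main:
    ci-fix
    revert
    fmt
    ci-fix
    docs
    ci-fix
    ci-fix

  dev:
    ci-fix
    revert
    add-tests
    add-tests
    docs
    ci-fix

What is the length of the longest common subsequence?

Pick ci-fix [1,1] → revert [2,2] → docs [5,5] → ci-fix [7,6]; all 4 commits appear in both, in order. The LCS DP gives dp[7][6] = 4, so this is optimal.

4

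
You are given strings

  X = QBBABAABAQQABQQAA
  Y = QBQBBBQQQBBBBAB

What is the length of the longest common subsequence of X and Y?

9

Taking Q [1,1], then B [2,2], then B [3,4], then B [5,5], then B [8,6], then Q [10,8], then Q [11,9], then A [12,14], then B [13,15] gives a common subsequence of length 9. dp[17][15] = 9 confirms this is the maximum.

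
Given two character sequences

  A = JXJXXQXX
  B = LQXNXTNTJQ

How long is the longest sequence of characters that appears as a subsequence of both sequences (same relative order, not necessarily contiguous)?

3

One common subsequence of length 3: X [2,5], J [3,9], Q [6,10]. The LCS DP gives dp[8][10] = 3, so this is optimal.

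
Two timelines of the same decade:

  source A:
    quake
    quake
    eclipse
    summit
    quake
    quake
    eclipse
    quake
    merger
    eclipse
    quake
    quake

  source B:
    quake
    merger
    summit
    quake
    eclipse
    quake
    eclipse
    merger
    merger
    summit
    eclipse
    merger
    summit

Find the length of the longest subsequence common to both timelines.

7

Pick quake at source A[1]=source B[1], quake at source A[2]=source B[4], eclipse at source A[3]=source B[5], quake at source A[6]=source B[6], eclipse at source A[7]=source B[7], merger at source A[9]=source B[9], eclipse at source A[10]=source B[11]; all 7 events appear in both, in order. The LCS DP gives dp[12][13] = 7, so this is optimal.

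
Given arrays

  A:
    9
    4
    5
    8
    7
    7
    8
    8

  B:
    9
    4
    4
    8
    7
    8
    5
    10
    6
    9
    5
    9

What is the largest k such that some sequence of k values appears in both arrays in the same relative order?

5

Let dp[i][j] be the LCS length of the first i values of A and the first j values of B. dp[i][j] = dp[i-1][j-1]+1 when the i-th and j-th values match, else max(dp[i-1][j], dp[i][j-1]).
    ·  9  4  4  8  7  8  5 10  6  9  5  9
 ·  0  0  0  0  0  0  0  0  0  0  0  0  0
 9  0  1  1  1  1  1  1  1  1  1  1  1  1
 4  0  1  2  2  2  2  2  2  2  2  2  2  2
 5  0  1  2  2  2  2  2  3  3  3  3  3  3
 8  0  1  2  2  3  3  3  3  3  3  3  3  3
 7  0  1  2  2  3  4  4  4  4  4  4  4  4
 7  0  1  2  2  3  4  4  4  4  4  4  4  4
 8  0  1  2  2  3  4  5  5  5  5  5  5  5
 8  0  1  2  2  3  4  5  5  5  5  5  5  5
dp[8][12] = 5. One LCS (by backtracking along matches): 9, 4, 8, 7, 8.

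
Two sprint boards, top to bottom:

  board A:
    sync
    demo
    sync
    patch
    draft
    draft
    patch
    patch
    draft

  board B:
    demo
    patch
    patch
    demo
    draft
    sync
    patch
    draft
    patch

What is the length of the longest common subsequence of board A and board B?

Pick demo at board A[2]=board B[4], sync at board A[3]=board B[6], patch at board A[4]=board B[7], draft at board A[6]=board B[8], patch at board A[8]=board B[9]; all 5 tasks appear in both, in order. The LCS DP gives dp[9][9] = 5, so this is optimal.

5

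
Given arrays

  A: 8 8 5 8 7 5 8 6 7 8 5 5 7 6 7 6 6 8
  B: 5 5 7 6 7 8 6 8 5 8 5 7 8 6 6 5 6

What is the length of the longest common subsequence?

11

Taking 5 (A #3, B #2); then 7 (A #5, B #5); then 8 (A #7, B #6); then 6 (A #8, B #7); then 8 (A #10, B #8); then 5 (A #11, B #9); then 5 (A #12, B #11); then 7 (A #13, B #12); then 6 (A #14, B #14); then 6 (A #16, B #15); then 6 (A #17, B #17) gives a common subsequence of length 11, and the DP table's final entry dp[18][17] is also 11, so no common subsequence is longer.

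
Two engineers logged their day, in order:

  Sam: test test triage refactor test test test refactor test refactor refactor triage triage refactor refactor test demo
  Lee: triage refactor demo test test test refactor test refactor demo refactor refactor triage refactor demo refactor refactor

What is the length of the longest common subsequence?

12

Match triage (Sam #3, Lee #1); then refactor (Sam #4, Lee #2); then test (Sam #5, Lee #4); then test (Sam #6, Lee #5); then test (Sam #7, Lee #6); then refactor (Sam #8, Lee #7); then test (Sam #9, Lee #8); then refactor (Sam #10, Lee #11); then refactor (Sam #11, Lee #12); then triage (Sam #12, Lee #13); then refactor (Sam #14, Lee #16); then refactor (Sam #15, Lee #17) — 12 tasks in the same relative order in both, and the DP table's final entry dp[17][17] is also 12, so no common subsequence is longer.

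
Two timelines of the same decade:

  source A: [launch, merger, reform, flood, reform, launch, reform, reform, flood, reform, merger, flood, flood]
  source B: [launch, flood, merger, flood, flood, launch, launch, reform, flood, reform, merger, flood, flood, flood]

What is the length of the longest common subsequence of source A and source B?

One common subsequence of length 10: launch at source A[1]=source B[1]; then merger at source A[2]=source B[3]; then flood at source A[4]=source B[5]; then launch at source A[6]=source B[7]; then reform at source A[8]=source B[8]; then flood at source A[9]=source B[9]; then reform at source A[10]=source B[10]; then merger at source A[11]=source B[11]; then flood at source A[12]=source B[13]; then flood at source A[13]=source B[14]. Since dp[13][14] = 10, nothing longer is possible.

10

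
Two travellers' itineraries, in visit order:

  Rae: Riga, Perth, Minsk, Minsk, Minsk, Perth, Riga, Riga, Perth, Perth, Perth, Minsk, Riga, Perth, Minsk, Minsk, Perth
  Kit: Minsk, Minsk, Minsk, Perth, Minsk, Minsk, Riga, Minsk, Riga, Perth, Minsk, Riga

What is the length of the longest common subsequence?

Match Minsk [3,1]; then Minsk [4,2]; then Minsk [5,3]; then Perth [6,4]; then Riga [7,7]; then Riga [8,9]; then Perth [11,10]; then Minsk [12,11]; then Riga [13,12] — 9 stops in the same relative order in both. dp[17][12] = 9 confirms this is the maximum.

9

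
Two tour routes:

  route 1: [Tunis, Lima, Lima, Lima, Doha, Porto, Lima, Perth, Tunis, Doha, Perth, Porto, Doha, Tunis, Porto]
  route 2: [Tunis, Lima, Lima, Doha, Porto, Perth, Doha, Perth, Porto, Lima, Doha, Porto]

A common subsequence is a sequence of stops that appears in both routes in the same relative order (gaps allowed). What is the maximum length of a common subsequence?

11

Match Tunis [1,1]; then Lima [3,2]; then Lima [4,3]; then Doha [5,4]; then Porto [6,5]; then Perth [8,6]; then Doha [10,7]; then Perth [11,8]; then Porto [12,9]; then Doha [13,11]; then Porto [15,12] — 11 stops in the same relative order in both. dp[15][12] = 11 confirms this is the maximum.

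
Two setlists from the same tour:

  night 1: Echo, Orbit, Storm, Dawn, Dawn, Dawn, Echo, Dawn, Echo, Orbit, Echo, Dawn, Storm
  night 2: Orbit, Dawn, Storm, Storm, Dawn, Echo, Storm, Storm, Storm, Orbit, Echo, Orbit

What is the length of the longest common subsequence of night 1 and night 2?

6

Match Orbit at night 1[2]=night 2[1], Storm at night 1[3]=night 2[4], Dawn at night 1[6]=night 2[5], Echo at night 1[7]=night 2[6], Echo at night 1[9]=night 2[11], Orbit at night 1[10]=night 2[12] — 6 songs in the same relative order in both. dp[13][12] = 6 confirms this is the maximum.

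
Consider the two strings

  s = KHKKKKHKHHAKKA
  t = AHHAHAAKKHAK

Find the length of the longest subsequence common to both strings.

7

Match H at s[2]=t[2] → H at s[7]=t[3] → H at s[9]=t[5] → A at s[11]=t[7] → K at s[12]=t[8] → K at s[13]=t[9] → A at s[14]=t[11] — 7 characters in the same relative order in both. Since dp[14][12] = 7, nothing longer is possible.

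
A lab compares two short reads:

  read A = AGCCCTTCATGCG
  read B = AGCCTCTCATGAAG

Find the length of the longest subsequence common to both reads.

One common subsequence of length 11: A at read A[1]=read B[1]; then G at read A[2]=read B[2]; then C at read A[3]=read B[3]; then C at read A[4]=read B[4]; then C at read A[5]=read B[6]; then T at read A[7]=read B[7]; then C at read A[8]=read B[8]; then A at read A[9]=read B[9]; then T at read A[10]=read B[10]; then G at read A[11]=read B[11]; then G at read A[13]=read B[14]. Since dp[13][14] = 11, nothing longer is possible.

11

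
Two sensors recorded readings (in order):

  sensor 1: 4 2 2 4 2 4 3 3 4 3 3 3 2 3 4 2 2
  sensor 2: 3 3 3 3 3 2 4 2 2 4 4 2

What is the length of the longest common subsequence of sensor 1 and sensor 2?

Match 3 (sensor 1 #7, sensor 2 #1), 3 (sensor 1 #8, sensor 2 #2), 3 (sensor 1 #10, sensor 2 #3), 3 (sensor 1 #11, sensor 2 #4), 3 (sensor 1 #12, sensor 2 #5), 2 (sensor 1 #13, sensor 2 #6), 4 (sensor 1 #15, sensor 2 #7), 2 (sensor 1 #16, sensor 2 #9), 2 (sensor 1 #17, sensor 2 #12) — 9 values in the same relative order in both. Since dp[17][12] = 9, nothing longer is possible.

9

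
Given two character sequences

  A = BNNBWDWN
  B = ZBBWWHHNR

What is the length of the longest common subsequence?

Pick B [1,2]; then B [4,3]; then W [5,4]; then W [7,5]; then N [8,8]; all 5 characters appear in both, in order, and the DP table's final entry dp[8][9] is also 5, so no common subsequence is longer.

5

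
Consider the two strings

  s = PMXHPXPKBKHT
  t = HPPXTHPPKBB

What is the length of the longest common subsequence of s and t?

Let dp[i][j] be the LCS length of the first i characters of s and the first j characters of t. dp[i][j] = dp[i-1][j-1]+1 when the i-th and j-th characters match, else max(dp[i-1][j], dp[i][j-1]).
    ·  H  P  P  X  T  H  P  P  K  B  B
 ·  0  0  0  0  0  0  0  0  0  0  0  0
 P  0  0  1  1  1  1  1  1  1  1  1  1
 M  0  0  1  1  1  1  1  1  1  1  1  1
 X  0  0  1  1  2  2  2  2  2  2  2  2
 H  0  1  1  1  2  2  3  3  3  3  3  3
 P  0  1  2  2  2  2  3  4  4  4  4  4
 X  0  1  2  2  3  3  3  4  4  4  4  4
 P  0  1  2  3  3  3  3  4  5  5  5  5
 K  0  1  2  3  3  3  3  4  5  6  6  6
 B  0  1  2  3  3  3  3  4  5  6  7  7
 K  0  1  2  3  3  3  3  4  5  6  7  7
 H  0  1  2  3  3  3  4  4  5  6  7  7
 T  0  1  2  3  3  4  4  4  5  6  7  7
dp[12][11] = 7. One LCS (by backtracking along matches): PXHPPKB.

7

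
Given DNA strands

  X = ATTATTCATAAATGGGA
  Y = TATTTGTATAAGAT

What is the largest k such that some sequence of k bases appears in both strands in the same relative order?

11

Pick A (X #1, Y #2); then T (X #2, Y #3); then T (X #3, Y #4); then T (X #5, Y #5); then T (X #6, Y #7); then A (X #8, Y #8); then T (X #9, Y #9); then A (X #10, Y #10); then A (X #11, Y #11); then A (X #12, Y #13); then T (X #13, Y #14); all 11 bases appear in both, in order. The LCS DP gives dp[17][14] = 11, so this is optimal.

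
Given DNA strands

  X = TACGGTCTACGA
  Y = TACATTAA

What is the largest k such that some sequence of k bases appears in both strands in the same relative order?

Let dp[i][j] be the LCS length of the first i bases of X and the first j bases of Y. dp[i][j] = dp[i-1][j-1]+1 when the i-th and j-th bases match, else max(dp[i-1][j], dp[i][j-1]).
    ·  T  A  C  A  T  T  A  A
 ·  0  0  0  0  0  0  0  0  0
 T  0  1  1  1  1  1  1  1  1
 A  0  1  2  2  2  2  2  2  2
 C  0  1  2  3  3  3  3  3  3
 G  0  1  2  3  3  3  3  3  3
 G  0  1  2  3  3  3  3  3  3
 T  0  1  2  3  3  4  4  4  4
 C  0  1  2  3  3  4  4  4  4
 T  0  1  2  3  3  4  5  5  5
 A  0  1  2  3  4  4  5  6  6
 C  0  1  2  3  4  4  5  6  6
 G  0  1  2  3  4  4  5  6  6
 A  0  1  2  3  4  4  5  6  7
dp[12][8] = 7. One LCS (by backtracking along matches): TACTTAA.

7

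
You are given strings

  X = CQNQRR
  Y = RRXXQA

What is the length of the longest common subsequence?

2

Taking R [5,1]; then R [6,2] gives a common subsequence of length 2, and the DP table's final entry dp[6][6] is also 2, so no common subsequence is longer.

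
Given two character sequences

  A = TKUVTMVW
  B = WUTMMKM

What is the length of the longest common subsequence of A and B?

3

Taking T (A #1, B #3) → K (A #2, B #6) → M (A #6, B #7) gives a common subsequence of length 3, and the DP table's final entry dp[8][7] is also 3, so no common subsequence is longer.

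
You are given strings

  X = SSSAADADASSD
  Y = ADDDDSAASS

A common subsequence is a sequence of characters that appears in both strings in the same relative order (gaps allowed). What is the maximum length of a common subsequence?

Pick A [4,1] → D [6,5] → A [7,7] → A [9,8] → S [10,9] → S [11,10]; all 6 characters appear in both, in order. Since dp[12][10] = 6, nothing longer is possible.

6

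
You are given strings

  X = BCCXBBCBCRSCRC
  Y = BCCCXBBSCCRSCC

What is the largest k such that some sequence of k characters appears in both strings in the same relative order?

Match B [1,1]; then C [2,3]; then C [3,4]; then X [4,5]; then B [5,6]; then B [6,7]; then C [7,9]; then C [9,10]; then R [10,11]; then S [11,12]; then C [12,13]; then C [14,14] — 12 characters in the same relative order in both. dp[14][14] = 12 confirms this is the maximum.

12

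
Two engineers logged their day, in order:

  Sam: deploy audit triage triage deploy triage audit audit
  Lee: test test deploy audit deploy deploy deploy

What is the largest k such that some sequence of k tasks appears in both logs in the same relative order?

Taking deploy [1,3], audit [2,4], deploy [5,7] gives a common subsequence of length 3. The LCS DP gives dp[8][7] = 3, so this is optimal.

3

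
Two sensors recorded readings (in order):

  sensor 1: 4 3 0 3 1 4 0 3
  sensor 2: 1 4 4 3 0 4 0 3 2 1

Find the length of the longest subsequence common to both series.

Match 4 [1,3] → 3 [2,4] → 0 [3,5] → 4 [6,6] → 0 [7,7] → 3 [8,8] — 6 values in the same relative order in both, and the DP table's final entry dp[8][10] is also 6, so no common subsequence is longer.

6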